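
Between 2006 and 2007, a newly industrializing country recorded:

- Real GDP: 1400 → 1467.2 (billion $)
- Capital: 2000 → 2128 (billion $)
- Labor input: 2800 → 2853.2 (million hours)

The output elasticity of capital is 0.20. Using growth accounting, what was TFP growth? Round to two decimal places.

TFP growth was 2.00%.

Real GDP growth = (1467.2 − 1400) / 1400 = 4.8%.
Capital growth = (2128 − 2000) / 2000 = 6.4%.
Labor input growth = (2853.2 − 2800) / 2800 = 1.9%.
Labor's share = 1 − 0.2 = 0.8.
Capital: 0.2 × 6.4 = 1.28 pp.
Labor input: 0.8 × 1.9 = 1.52 pp.
TFP growth = 4.8 − 2.8 = 2%.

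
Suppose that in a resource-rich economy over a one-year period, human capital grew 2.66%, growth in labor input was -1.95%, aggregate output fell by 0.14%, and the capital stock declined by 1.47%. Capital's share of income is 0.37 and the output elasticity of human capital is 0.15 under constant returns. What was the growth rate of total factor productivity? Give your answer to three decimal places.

Labor's share = 1 − 0.37 − 0.15 = 0.48.
The capital stock: 0.37 × (-1.47) = -0.5439 pp.
Human capital: 0.15 × 2.66 = 0.399 pp.
Labor input: 0.48 × (-1.95) = -0.936 pp.
TFP growth = -0.14 + 1.0809 = 0.9409%.

Total factor productivity grew 0.941%.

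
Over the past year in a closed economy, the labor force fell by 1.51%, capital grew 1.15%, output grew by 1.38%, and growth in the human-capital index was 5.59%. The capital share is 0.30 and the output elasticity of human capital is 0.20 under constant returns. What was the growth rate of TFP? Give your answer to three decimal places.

TFP grew 0.672%.

Labor's share = 1 − 0.3 − 0.2 = 0.5.
Capital: 0.3 × 1.15 = 0.345 pp.
The human-capital index: 0.2 × 5.59 = 1.118 pp.
The labor force: 0.5 × (-1.51) = -0.755 pp.
TFP growth = 1.38 − 0.708 = 0.672%.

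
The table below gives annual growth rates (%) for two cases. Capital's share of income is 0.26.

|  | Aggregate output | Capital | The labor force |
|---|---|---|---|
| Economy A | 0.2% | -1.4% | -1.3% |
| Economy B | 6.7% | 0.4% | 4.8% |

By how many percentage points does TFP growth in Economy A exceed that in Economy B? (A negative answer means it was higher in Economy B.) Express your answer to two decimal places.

Labor's share = 1 − 0.26 = 0.74.
Economy A: TFP = 0.2 + 0.364 + 0.962 = 1.526%.
Economy B: TFP = 6.7 − 0.104 − 3.552 = 3.044%.
Difference = 1.526 − (3.044) = -1.518 pp.

-1.52 percentage points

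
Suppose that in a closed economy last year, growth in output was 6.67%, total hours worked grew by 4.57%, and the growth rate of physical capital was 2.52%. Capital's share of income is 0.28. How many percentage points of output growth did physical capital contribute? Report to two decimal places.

Contribution = share × growth = 0.28 × 2.52 = 0.7056 pp.

0.71 pp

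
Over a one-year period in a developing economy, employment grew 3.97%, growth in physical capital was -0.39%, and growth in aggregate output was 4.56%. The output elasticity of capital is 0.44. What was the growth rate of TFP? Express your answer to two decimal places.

Labor's share = 1 − 0.44 = 0.56.
Physical capital: 0.44 × (-0.39) = -0.1716 pp.
Employment: 0.56 × 3.97 = 2.2232 pp.
TFP growth = 4.56 − 2.0516 = 2.5084%.

2.51%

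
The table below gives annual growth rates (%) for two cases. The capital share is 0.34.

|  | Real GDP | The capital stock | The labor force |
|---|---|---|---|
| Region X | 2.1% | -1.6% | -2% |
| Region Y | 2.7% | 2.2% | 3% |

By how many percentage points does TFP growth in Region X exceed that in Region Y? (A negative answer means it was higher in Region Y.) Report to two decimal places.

3.99 percentage points

Labor's share = 1 − 0.34 = 0.66.
Region X: TFP = 2.1 + 0.544 + 1.32 = 3.964%.
Region Y: TFP = 2.7 − 0.748 − 1.98 = -0.028%.
Difference = 3.964 − (-0.028) = 3.992 pp.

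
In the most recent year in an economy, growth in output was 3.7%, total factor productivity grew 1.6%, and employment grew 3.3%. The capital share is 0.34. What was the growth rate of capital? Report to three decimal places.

Labor's share = 1 − 0.34 = 0.66.
gY = gA + 0.66×3.3 + 0.34×g.
0.34×g = 3.7 − 1.6 − 2.178 = -0.078.
g = -0.078 / 0.34 = -0.22941%.

-0.229%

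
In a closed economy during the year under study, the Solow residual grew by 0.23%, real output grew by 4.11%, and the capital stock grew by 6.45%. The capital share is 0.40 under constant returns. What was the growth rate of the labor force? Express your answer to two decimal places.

2.17%

Labor's share = 1 − 0.4 = 0.6.
gY = gA + 0.4×6.45 + 0.6×g.
0.6×g = 4.11 − 0.23 − 2.58 = 1.3.
g = 1.3 / 0.6 = 2.1667%.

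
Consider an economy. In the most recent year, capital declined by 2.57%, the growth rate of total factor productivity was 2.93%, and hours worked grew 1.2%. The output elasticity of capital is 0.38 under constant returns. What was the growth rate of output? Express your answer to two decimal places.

Labor's share = 1 − 0.38 = 0.62.
Capital: 0.38 × (-2.57) = -0.9766 pp.
Hours worked: 0.62 × 1.2 = 0.744 pp.
Output growth = 2.93 + (-0.2326) = 2.6974%.

2.70%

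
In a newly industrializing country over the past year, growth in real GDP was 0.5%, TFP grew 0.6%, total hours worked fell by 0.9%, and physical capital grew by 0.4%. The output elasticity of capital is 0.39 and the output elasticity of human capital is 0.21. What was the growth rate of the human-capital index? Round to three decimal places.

Labor's share = 1 − 0.39 − 0.21 = 0.4.
gY = gA + 0.39×0.4 + 0.4×(-0.9) + 0.21×g.
0.21×g = 0.5 − 0.6 + 0.204 = 0.104.
g = 0.104 / 0.21 = 0.49524%.

0.495%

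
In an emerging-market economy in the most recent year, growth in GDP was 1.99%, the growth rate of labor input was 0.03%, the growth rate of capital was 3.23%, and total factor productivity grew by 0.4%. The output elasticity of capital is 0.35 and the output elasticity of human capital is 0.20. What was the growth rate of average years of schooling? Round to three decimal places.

2.230%

Labor's share = 1 − 0.35 − 0.2 = 0.45.
gY = gA + 0.35×3.23 + 0.45×0.03 + 0.2×g.
0.2×g = 1.99 − 0.4 − 1.144 = 0.446.
g = 0.446 / 0.2 = 2.23%.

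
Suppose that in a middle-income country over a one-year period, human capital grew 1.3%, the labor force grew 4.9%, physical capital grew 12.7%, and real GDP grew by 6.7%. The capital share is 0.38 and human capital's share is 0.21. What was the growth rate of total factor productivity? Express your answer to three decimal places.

Labor's share = 1 − 0.38 − 0.21 = 0.41.
Physical capital: 0.38 × 12.7 = 4.826 pp.
Human capital: 0.21 × 1.3 = 0.273 pp.
The labor force: 0.41 × 4.9 = 2.009 pp.
TFP growth = 6.7 − 7.108 = -0.408%.

-0.408%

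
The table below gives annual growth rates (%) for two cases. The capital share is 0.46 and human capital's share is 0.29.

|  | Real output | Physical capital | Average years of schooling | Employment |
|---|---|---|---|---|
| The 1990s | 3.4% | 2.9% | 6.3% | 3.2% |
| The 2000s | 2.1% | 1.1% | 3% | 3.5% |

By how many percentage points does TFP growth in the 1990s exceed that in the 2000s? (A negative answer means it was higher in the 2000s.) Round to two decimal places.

Labor's share = 1 − 0.46 − 0.29 = 0.25.
The 1990s: TFP = 3.4 − 1.334 − 1.827 − 0.8 = -0.561%.
The 2000s: TFP = 2.1 − 0.506 − 0.87 − 0.875 = -0.151%.
Difference = -0.561 − (-0.151) = -0.41 pp.

-0.41 percentage points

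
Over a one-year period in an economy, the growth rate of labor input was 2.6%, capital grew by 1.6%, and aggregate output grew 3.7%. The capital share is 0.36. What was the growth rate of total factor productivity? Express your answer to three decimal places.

Total factor productivity grew 1.460%.

Labor's share = 1 − 0.36 = 0.64.
Capital: 0.36 × 1.6 = 0.576 pp.
Labor input: 0.64 × 2.6 = 1.664 pp.
TFP growth = 3.7 − 2.24 = 1.46%.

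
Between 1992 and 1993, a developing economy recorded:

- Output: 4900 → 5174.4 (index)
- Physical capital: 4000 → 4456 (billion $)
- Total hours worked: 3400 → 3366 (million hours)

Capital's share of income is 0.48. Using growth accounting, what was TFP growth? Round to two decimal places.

0.65%

Output growth = (5174.4 − 4900) / 4900 = 5.6%.
Physical capital growth = (4456 − 4000) / 4000 = 11.4%.
Total hours worked growth = (3366 − 3400) / 3400 = -1%.
Labor's share = 1 − 0.48 = 0.52.
Physical capital: 0.48 × 11.4 = 5.472 pp.
Total hours worked: 0.52 × (-1) = -0.52 pp.
TFP growth = 5.6 − 4.952 = 0.648%.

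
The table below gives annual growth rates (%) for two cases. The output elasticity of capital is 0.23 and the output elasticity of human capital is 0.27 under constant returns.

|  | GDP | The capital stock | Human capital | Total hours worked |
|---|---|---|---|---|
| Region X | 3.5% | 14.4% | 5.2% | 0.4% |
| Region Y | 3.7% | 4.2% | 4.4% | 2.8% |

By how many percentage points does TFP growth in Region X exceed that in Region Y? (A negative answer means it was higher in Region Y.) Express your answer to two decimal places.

Labor's share = 1 − 0.23 − 0.27 = 0.5.
Region X: TFP = 3.5 − 3.312 − 1.404 − 0.2 = -1.416%.
Region Y: TFP = 3.7 − 0.966 − 1.188 − 1.4 = 0.146%.
Difference = -1.416 − (0.146) = -1.562 pp.

-1.56 percentage points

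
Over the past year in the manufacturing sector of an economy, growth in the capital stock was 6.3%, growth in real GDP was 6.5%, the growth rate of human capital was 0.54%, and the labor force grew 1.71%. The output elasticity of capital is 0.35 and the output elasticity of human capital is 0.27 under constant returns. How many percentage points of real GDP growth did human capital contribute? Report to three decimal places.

Contribution = share × growth = 0.27 × 0.54 = 0.1458 pp.

0.146 pp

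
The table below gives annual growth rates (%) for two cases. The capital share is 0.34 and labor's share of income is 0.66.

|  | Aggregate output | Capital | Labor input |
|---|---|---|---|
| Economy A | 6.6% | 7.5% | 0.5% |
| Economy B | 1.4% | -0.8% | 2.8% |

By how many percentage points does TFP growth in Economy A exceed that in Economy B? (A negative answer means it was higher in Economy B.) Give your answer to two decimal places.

Labor's share = 1 − 0.34 = 0.66.
Economy A: TFP = 6.6 − 2.55 − 0.33 = 3.72%.
Economy B: TFP = 1.4 + 0.272 − 1.848 = -0.176%.
Difference = 3.72 − (-0.176) = 3.896 pp.

3.90 percentage points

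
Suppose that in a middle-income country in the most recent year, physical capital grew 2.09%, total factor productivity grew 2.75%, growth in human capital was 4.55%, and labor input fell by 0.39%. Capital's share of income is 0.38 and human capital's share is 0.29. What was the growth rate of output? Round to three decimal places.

Output grew 4.735%.

Labor's share = 1 − 0.38 − 0.29 = 0.33.
Physical capital: 0.38 × 2.09 = 0.7942 pp.
Human capital: 0.29 × 4.55 = 1.3195 pp.
Labor input: 0.33 × (-0.39) = -0.1287 pp.
Output growth = 2.75 + 1.985 = 4.735%.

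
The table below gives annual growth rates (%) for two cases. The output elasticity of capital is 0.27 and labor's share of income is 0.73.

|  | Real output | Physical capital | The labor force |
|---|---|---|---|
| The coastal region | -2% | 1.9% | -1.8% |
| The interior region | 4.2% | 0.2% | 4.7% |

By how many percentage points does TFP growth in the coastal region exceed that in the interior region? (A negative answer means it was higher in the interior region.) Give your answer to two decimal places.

-1.91 percentage points

Labor's share = 1 − 0.27 = 0.73.
The coastal region: TFP = -2 − 0.513 + 1.314 = -1.199%.
The interior region: TFP = 4.2 − 0.054 − 3.431 = 0.715%.
Difference = -1.199 − (0.715) = -1.914 pp.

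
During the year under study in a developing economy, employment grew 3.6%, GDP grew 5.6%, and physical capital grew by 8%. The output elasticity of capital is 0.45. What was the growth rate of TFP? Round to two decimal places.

TFP grew 0.02%.

Labor's share = 1 − 0.45 = 0.55.
Physical capital: 0.45 × 8 = 3.6 pp.
Employment: 0.55 × 3.6 = 1.98 pp.
TFP growth = 5.6 − 5.58 = 0.02%.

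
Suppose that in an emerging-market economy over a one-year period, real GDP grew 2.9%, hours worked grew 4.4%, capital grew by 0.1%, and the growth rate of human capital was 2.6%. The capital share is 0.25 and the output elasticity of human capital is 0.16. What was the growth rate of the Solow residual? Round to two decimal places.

-0.14%

Labor's share = 1 − 0.25 − 0.16 = 0.59.
Capital: 0.25 × 0.1 = 0.025 pp.
Human capital: 0.16 × 2.6 = 0.416 pp.
Hours worked: 0.59 × 4.4 = 2.596 pp.
TFP growth = 2.9 − 3.037 = -0.137%.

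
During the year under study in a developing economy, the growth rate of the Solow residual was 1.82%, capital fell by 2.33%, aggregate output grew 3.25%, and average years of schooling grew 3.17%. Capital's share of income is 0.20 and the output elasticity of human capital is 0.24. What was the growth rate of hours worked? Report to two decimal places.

Labor's share = 1 − 0.2 − 0.24 = 0.56.
gY = gA + 0.2×(-2.33) + 0.24×3.17 + 0.56×g.
0.56×g = 3.25 − 1.82 − 0.2948 = 1.1352.
g = 1.1352 / 0.56 = 2.0271%.

2.03%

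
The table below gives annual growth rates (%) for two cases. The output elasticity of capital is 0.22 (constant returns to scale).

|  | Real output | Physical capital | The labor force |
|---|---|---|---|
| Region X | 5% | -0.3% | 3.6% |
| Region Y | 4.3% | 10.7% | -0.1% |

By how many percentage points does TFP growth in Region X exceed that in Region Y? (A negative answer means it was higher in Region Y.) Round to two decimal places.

0.23 percentage points

Labor's share = 1 − 0.22 = 0.78.
Region X: TFP = 5 + 0.066 − 2.808 = 2.258%.
Region Y: TFP = 4.3 − 2.354 + 0.078 = 2.024%.
Difference = 2.258 − (2.024) = 0.234 pp.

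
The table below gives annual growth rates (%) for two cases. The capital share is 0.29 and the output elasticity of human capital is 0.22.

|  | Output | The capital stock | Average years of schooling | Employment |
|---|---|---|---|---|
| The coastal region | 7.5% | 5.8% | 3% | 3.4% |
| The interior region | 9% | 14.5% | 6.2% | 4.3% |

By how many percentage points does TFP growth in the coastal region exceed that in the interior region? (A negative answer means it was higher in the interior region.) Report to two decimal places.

Labor's share = 1 − 0.29 − 0.22 = 0.49.
The coastal region: TFP = 7.5 − 1.682 − 0.66 − 1.666 = 3.492%.
The interior region: TFP = 9 − 4.205 − 1.364 − 2.107 = 1.324%.
Difference = 3.492 − (1.324) = 2.168 pp.

2.17 percentage points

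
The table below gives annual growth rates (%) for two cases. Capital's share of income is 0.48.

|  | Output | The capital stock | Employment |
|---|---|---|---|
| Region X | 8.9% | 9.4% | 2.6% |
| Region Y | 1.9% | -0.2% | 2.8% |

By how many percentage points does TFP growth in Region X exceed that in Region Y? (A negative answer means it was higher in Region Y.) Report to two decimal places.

2.50 percentage points

Labor's share = 1 − 0.48 = 0.52.
Region X: TFP = 8.9 − 4.512 − 1.352 = 3.036%.
Region Y: TFP = 1.9 + 0.096 − 1.456 = 0.54%.
Difference = 3.036 − (0.54) = 2.496 pp.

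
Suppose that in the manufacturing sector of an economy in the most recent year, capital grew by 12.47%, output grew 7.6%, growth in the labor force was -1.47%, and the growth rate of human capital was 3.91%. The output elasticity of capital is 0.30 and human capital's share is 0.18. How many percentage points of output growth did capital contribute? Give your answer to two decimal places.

Contribution = share × growth = 0.3 × 12.47 = 3.741 pp.

3.74 percentage points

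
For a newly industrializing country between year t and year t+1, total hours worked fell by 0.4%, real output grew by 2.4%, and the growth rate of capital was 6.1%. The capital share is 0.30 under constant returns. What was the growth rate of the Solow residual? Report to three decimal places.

0.850%

Labor's share = 1 − 0.3 = 0.7.
Capital: 0.3 × 6.1 = 1.83 pp.
Total hours worked: 0.7 × (-0.4) = -0.28 pp.
TFP growth = 2.4 − 1.55 = 0.85%.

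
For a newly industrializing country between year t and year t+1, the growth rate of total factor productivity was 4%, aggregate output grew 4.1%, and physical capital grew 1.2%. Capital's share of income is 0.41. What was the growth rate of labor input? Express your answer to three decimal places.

-0.664%

Labor's share = 1 − 0.41 = 0.59.
gY = gA + 0.41×1.2 + 0.59×g.
0.59×g = 4.1 − 4 − 0.492 = -0.392.
g = -0.392 / 0.59 = -0.66441%.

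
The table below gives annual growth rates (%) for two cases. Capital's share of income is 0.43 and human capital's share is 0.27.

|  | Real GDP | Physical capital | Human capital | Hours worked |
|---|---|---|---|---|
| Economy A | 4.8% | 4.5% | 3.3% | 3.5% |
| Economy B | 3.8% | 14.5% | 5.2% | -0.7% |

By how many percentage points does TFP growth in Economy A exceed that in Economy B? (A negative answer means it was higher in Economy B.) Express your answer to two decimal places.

4.55 percentage points

Labor's share = 1 − 0.43 − 0.27 = 0.3.
Economy A: TFP = 4.8 − 1.935 − 0.891 − 1.05 = 0.924%.
Economy B: TFP = 3.8 − 6.235 − 1.404 + 0.21 = -3.629%.
Difference = 0.924 − (-3.629) = 4.553 pp.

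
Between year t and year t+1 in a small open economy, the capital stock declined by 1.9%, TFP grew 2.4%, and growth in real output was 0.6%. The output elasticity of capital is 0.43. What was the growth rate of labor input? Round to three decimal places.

Labor's share = 1 − 0.43 = 0.57.
gY = gA + 0.43×(-1.9) + 0.57×g.
0.57×g = 0.6 − 2.4 + 0.817 = -0.983.
g = -0.983 / 0.57 = -1.72456%.

-1.725%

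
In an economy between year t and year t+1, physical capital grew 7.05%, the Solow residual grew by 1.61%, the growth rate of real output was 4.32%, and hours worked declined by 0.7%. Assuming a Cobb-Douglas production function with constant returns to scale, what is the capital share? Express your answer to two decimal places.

α = 0.44

gY = gA + α·gK + (1−α)·gL, so gY − gA − gL = α(gK − gL).
4.32 − 1.61 + 0.7 = α × (7.05 − (-0.7)).
3.41 = 7.75 α, so α = 0.44.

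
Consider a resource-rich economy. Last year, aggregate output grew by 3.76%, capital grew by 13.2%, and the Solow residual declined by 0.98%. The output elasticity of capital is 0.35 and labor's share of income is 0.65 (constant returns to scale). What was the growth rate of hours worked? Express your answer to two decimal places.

0.18%

Labor's share = 1 − 0.35 = 0.65.
gY = gA + 0.35×13.2 + 0.65×g.
0.65×g = 3.76 + 0.98 − 4.62 = 0.12.
g = 0.12 / 0.65 = 0.1846%.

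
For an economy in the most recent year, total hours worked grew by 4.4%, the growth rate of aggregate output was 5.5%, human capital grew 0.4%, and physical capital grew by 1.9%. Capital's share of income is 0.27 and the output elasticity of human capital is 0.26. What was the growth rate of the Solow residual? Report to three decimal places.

Labor's share = 1 − 0.27 − 0.26 = 0.47.
Physical capital: 0.27 × 1.9 = 0.513 pp.
Human capital: 0.26 × 0.4 = 0.104 pp.
Total hours worked: 0.47 × 4.4 = 2.068 pp.
TFP growth = 5.5 − 2.685 = 2.815%.

2.815%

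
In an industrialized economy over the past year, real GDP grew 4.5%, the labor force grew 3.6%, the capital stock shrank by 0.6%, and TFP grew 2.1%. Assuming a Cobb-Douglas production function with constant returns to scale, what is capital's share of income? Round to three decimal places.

α = 0.286

gY = gA + α·gK + (1−α)·gL, so gY − gA − gL = α(gK − gL).
4.5 − 2.1 − 3.6 = α × (-0.6 − 3.6).
-1.2 = -4.2 α, so α = 0.28571.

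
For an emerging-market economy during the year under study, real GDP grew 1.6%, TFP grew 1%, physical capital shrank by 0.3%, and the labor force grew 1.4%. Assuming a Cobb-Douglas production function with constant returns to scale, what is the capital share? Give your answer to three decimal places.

0.471

gY = gA + α·gK + (1−α)·gL, so gY − gA − gL = α(gK − gL).
1.6 − 1 − 1.4 = α × (-0.3 − 1.4).
-0.8 = -1.7 α, so α = 0.47059.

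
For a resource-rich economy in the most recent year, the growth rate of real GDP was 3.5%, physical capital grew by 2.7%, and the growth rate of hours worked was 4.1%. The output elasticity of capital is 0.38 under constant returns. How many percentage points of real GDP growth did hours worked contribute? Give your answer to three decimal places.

2.542 pp

Labor's share = 1 − 0.38 = 0.62.
Contribution = share × growth = 0.62 × 4.1 = 2.542 pp.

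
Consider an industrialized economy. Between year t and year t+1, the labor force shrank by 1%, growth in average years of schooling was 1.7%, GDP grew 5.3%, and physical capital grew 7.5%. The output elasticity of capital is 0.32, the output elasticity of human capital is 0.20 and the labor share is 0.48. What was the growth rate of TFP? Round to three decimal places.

Labor's share = 1 − 0.32 − 0.2 = 0.48.
Physical capital: 0.32 × 7.5 = 2.4 pp.
Average years of schooling: 0.2 × 1.7 = 0.34 pp.
The labor force: 0.48 × (-1) = -0.48 pp.
TFP growth = 5.3 − 2.26 = 3.04%.

3.040%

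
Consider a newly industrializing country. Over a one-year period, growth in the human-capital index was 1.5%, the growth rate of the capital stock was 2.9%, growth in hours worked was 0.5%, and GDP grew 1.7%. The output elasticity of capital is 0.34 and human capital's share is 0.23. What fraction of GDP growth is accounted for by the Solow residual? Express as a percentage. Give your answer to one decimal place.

Labor's share = 1 − 0.34 − 0.23 = 0.43.
The capital stock: 0.34 × 2.9 = 0.986 pp.
The human-capital index: 0.23 × 1.5 = 0.345 pp.
Hours worked: 0.43 × 0.5 = 0.215 pp.
TFP growth = 1.7 − 1.546 = 0.154%.
TFP share of growth = 0.154 / 1.7 × 100 = 9.059%.

The Solow residual accounted for 9.1% of growth.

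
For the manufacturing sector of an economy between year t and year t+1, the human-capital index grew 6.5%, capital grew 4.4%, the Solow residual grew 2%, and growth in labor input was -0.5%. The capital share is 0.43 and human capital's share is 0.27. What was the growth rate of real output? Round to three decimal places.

Labor's share = 1 − 0.43 − 0.27 = 0.3.
Capital: 0.43 × 4.4 = 1.892 pp.
The human-capital index: 0.27 × 6.5 = 1.755 pp.
Labor input: 0.3 × (-0.5) = -0.15 pp.
Output growth = 2 + 3.497 = 5.497%.

Real output grew 5.497%.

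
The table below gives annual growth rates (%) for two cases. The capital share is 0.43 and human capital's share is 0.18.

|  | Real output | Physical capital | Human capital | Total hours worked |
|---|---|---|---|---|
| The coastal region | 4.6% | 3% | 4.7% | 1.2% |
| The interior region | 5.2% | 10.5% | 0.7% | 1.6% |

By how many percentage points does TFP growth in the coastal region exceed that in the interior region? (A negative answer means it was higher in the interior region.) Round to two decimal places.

2.06 percentage points

Labor's share = 1 − 0.43 − 0.18 = 0.39.
The coastal region: TFP = 4.6 − 1.29 − 0.846 − 0.468 = 1.996%.
The interior region: TFP = 5.2 − 4.515 − 0.126 − 0.624 = -0.065%.
Difference = 1.996 − (-0.065) = 2.061 pp.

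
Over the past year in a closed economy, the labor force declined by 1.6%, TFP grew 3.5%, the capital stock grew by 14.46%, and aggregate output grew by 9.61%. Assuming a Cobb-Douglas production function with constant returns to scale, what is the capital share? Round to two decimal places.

α = 0.48

gY = gA + α·gK + (1−α)·gL, so gY − gA − gL = α(gK − gL).
9.61 − 3.5 + 1.6 = α × (14.46 − (-1.6)).
7.71 = 16.06 α, so α = 0.4801.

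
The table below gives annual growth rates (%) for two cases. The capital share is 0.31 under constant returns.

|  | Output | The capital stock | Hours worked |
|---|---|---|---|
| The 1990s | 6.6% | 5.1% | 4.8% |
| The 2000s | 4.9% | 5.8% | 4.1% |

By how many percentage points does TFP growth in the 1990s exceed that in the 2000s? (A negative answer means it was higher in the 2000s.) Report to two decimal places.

1.43 percentage points

Labor's share = 1 − 0.31 = 0.69.
The 1990s: TFP = 6.6 − 1.581 − 3.312 = 1.707%.
The 2000s: TFP = 4.9 − 1.798 − 2.829 = 0.273%.
Difference = 1.707 − (0.273) = 1.434 pp.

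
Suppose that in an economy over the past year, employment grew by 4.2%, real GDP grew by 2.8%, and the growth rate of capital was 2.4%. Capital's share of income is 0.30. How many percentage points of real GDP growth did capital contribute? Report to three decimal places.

Contribution = share × growth = 0.3 × 2.4 = 0.72 pp.

0.720 percentage points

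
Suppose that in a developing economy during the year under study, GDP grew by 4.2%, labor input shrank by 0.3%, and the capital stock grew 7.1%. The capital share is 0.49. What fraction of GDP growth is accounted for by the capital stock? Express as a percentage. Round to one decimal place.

82.8%

The capital stock contributed 0.49 × 7.1 = 3.479 pp.
Share of growth = 3.479 / 4.2 × 100 = 82.833%.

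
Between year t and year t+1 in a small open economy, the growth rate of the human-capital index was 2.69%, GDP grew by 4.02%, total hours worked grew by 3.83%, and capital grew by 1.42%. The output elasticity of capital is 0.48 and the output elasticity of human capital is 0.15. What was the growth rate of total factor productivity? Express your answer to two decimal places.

Total factor productivity growth was 1.52%.

Labor's share = 1 − 0.48 − 0.15 = 0.37.
Capital: 0.48 × 1.42 = 0.6816 pp.
The human-capital index: 0.15 × 2.69 = 0.4035 pp.
Total hours worked: 0.37 × 3.83 = 1.4171 pp.
TFP growth = 4.02 − 2.5022 = 1.5178%.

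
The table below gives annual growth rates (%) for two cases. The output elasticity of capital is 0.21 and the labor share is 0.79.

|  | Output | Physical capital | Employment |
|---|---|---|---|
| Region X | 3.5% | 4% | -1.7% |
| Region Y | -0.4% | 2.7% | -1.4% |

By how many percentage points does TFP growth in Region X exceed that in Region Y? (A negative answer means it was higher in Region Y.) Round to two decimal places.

Labor's share = 1 − 0.21 = 0.79.
Region X: TFP = 3.5 − 0.84 + 1.343 = 4.003%.
Region Y: TFP = -0.4 − 0.567 + 1.106 = 0.139%.
Difference = 4.003 − (0.139) = 3.864 pp.

3.86 percentage points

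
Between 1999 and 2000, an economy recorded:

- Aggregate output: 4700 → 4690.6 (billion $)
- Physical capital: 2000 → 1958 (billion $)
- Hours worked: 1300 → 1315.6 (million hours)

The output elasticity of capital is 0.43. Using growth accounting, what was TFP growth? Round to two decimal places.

Aggregate output growth = (4690.6 − 4700) / 4700 = -0.2%.
Physical capital growth = (1958 − 2000) / 2000 = -2.1%.
Hours worked growth = (1315.6 − 1300) / 1300 = 1.2%.
Labor's share = 1 − 0.43 = 0.57.
Physical capital: 0.43 × (-2.1) = -0.903 pp.
Hours worked: 0.57 × 1.2 = 0.684 pp.
TFP growth = -0.2 + 0.219 = 0.019%.

0.02%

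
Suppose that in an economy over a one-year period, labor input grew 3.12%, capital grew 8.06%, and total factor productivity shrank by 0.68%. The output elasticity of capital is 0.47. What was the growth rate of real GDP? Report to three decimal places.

4.762%

Labor's share = 1 − 0.47 = 0.53.
Capital: 0.47 × 8.06 = 3.7882 pp.
Labor input: 0.53 × 3.12 = 1.6536 pp.
Output growth = -0.68 + 5.4418 = 4.7618%.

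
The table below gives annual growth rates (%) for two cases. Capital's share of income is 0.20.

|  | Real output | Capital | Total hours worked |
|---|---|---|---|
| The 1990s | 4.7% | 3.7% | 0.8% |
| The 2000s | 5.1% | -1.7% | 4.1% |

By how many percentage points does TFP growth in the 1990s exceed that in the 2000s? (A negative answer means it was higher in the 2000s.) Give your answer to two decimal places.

1.16 percentage points

Labor's share = 1 − 0.2 = 0.8.
The 1990s: TFP = 4.7 − 0.74 − 0.64 = 3.32%.
The 2000s: TFP = 5.1 + 0.34 − 3.28 = 2.16%.
Difference = 3.32 − (2.16) = 1.16 pp.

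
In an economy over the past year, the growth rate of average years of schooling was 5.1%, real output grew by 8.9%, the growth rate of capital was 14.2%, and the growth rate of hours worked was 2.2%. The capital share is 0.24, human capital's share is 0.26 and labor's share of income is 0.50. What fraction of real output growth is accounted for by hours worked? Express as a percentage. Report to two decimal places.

Hours worked accounted for 12.36% of growth.

Labor's share = 1 − 0.24 − 0.26 = 0.5.
Hours worked contributed 0.5 × 2.2 = 1.1 pp.
Share of growth = 1.1 / 8.9 × 100 = 12.3596%.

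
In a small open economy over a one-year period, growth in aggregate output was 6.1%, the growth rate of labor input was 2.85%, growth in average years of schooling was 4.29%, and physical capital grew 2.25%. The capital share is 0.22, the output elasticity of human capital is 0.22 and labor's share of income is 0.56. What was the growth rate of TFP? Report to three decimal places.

Labor's share = 1 − 0.22 − 0.22 = 0.56.
Physical capital: 0.22 × 2.25 = 0.495 pp.
Average years of schooling: 0.22 × 4.29 = 0.9438 pp.
Labor input: 0.56 × 2.85 = 1.596 pp.
TFP growth = 6.1 − 3.0348 = 3.0652%.

TFP growth was 3.065%.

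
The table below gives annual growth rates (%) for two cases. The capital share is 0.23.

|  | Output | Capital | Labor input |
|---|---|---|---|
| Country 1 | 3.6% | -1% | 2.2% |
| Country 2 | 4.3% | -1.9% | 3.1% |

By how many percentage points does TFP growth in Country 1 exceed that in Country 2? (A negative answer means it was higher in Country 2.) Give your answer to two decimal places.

Labor's share = 1 − 0.23 = 0.77.
Country 1: TFP = 3.6 + 0.23 − 1.694 = 2.136%.
Country 2: TFP = 4.3 + 0.437 − 2.387 = 2.35%.
Difference = 2.136 − (2.35) = -0.214 pp.

-0.21 percentage points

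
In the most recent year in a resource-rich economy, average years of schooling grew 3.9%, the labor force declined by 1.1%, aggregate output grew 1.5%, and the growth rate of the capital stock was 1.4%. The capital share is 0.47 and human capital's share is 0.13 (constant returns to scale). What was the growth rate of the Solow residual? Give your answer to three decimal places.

Labor's share = 1 − 0.47 − 0.13 = 0.4.
The capital stock: 0.47 × 1.4 = 0.658 pp.
Average years of schooling: 0.13 × 3.9 = 0.507 pp.
The labor force: 0.4 × (-1.1) = -0.44 pp.
TFP growth = 1.5 − 0.725 = 0.775%.

0.775%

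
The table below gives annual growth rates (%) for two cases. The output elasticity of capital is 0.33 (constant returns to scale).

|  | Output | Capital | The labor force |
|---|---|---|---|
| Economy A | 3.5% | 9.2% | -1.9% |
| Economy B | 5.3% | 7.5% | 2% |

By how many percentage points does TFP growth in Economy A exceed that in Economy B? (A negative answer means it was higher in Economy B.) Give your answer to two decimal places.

Labor's share = 1 − 0.33 = 0.67.
Economy A: TFP = 3.5 − 3.036 + 1.273 = 1.737%.
Economy B: TFP = 5.3 − 2.475 − 1.34 = 1.485%.
Difference = 1.737 − (1.485) = 0.252 pp.

0.25 percentage points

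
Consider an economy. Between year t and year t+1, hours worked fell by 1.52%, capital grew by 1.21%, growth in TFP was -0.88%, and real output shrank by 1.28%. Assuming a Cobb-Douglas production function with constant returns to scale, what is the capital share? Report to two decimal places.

α = 0.41

gY = gA + α·gK + (1−α)·gL, so gY − gA − gL = α(gK − gL).
-1.28 + 0.88 + 1.52 = α × (1.21 − (-1.52)).
1.12 = 2.73 α, so α = 0.4103.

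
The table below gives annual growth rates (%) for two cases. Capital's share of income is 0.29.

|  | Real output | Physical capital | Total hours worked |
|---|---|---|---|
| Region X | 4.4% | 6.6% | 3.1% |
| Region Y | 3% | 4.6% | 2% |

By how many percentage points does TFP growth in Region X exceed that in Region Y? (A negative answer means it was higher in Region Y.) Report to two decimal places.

Labor's share = 1 − 0.29 = 0.71.
Region X: TFP = 4.4 − 1.914 − 2.201 = 0.285%.
Region Y: TFP = 3 − 1.334 − 1.42 = 0.246%.
Difference = 0.285 − (0.246) = 0.039 pp.

0.04 percentage points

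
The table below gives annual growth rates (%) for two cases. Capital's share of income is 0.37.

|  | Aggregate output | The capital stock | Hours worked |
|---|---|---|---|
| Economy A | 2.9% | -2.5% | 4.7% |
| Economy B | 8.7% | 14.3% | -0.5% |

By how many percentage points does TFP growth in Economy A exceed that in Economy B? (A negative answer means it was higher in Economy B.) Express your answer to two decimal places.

-2.86 percentage points

Labor's share = 1 − 0.37 = 0.63.
Economy A: TFP = 2.9 + 0.925 − 2.961 = 0.864%.
Economy B: TFP = 8.7 − 5.291 + 0.315 = 3.724%.
Difference = 0.864 − (3.724) = -2.86 pp.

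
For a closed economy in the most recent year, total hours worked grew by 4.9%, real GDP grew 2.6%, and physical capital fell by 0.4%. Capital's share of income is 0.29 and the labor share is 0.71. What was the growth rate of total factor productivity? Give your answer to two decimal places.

Labor's share = 1 − 0.29 = 0.71.
Physical capital: 0.29 × (-0.4) = -0.116 pp.
Total hours worked: 0.71 × 4.9 = 3.479 pp.
TFP growth = 2.6 − 3.363 = -0.763%.

-0.76%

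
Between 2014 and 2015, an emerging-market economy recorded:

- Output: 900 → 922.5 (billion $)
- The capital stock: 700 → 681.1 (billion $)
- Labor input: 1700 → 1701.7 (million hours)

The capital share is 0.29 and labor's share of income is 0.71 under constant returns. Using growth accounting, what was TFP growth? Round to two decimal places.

Output growth = (922.5 − 900) / 900 = 2.5%.
The capital stock growth = (681.1 − 700) / 700 = -2.7%.
Labor input growth = (1701.7 − 1700) / 1700 = 0.1%.
Labor's share = 1 − 0.29 = 0.71.
The capital stock: 0.29 × (-2.7) = -0.783 pp.
Labor input: 0.71 × 0.1 = 0.071 pp.
TFP growth = 2.5 + 0.712 = 3.212%.

TFP growth was 3.21%.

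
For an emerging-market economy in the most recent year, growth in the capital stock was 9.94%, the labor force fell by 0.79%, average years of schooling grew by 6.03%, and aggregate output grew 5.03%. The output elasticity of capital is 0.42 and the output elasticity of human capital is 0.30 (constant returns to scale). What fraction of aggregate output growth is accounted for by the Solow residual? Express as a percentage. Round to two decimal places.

Labor's share = 1 − 0.42 − 0.3 = 0.28.
The capital stock: 0.42 × 9.94 = 4.1748 pp.
Average years of schooling: 0.3 × 6.03 = 1.809 pp.
The labor force: 0.28 × (-0.79) = -0.2212 pp.
TFP growth = 5.03 − 5.7626 = -0.7326%.
TFP share of growth = -0.7326 / 5.03 × 100 = -14.5646%.

The Solow residual accounted for -14.56% of growth.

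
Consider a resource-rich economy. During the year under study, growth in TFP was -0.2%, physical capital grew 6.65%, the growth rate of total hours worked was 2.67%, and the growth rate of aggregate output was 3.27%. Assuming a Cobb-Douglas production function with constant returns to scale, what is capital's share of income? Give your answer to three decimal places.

α = 0.201

gY = gA + α·gK + (1−α)·gL, so gY − gA − gL = α(gK − gL).
3.27 + 0.2 − 2.67 = α × (6.65 − 2.67).
0.8 = 3.98 α, so α = 0.20101.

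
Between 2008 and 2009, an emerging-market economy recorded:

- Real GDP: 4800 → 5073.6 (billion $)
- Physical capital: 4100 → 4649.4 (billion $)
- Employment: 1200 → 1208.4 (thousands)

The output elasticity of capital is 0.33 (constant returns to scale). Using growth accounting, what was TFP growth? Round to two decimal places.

Real GDP growth = (5073.6 − 4800) / 4800 = 5.7%.
Physical capital growth = (4649.4 − 4100) / 4100 = 13.4%.
Employment growth = (1208.4 − 1200) / 1200 = 0.7%.
Labor's share = 1 − 0.33 = 0.67.
Physical capital: 0.33 × 13.4 = 4.422 pp.
Employment: 0.67 × 0.7 = 0.469 pp.
TFP growth = 5.7 − 4.891 = 0.809%.

TFP grew 0.81%.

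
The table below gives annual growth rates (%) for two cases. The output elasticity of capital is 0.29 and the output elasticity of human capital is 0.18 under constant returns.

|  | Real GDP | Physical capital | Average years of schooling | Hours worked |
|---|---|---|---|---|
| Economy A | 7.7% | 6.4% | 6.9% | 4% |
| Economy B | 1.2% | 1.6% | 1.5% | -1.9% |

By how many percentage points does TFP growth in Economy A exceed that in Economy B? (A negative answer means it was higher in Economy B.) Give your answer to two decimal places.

1.01 percentage points

Labor's share = 1 − 0.29 − 0.18 = 0.53.
Economy A: TFP = 7.7 − 1.856 − 1.242 − 2.12 = 2.482%.
Economy B: TFP = 1.2 − 0.464 − 0.27 + 1.007 = 1.473%.
Difference = 2.482 − (1.473) = 1.009 pp.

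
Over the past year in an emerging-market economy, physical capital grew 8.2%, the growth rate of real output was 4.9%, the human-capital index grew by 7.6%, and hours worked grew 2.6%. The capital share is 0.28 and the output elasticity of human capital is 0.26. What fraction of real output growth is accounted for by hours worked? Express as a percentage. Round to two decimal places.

Labor's share = 1 − 0.28 − 0.26 = 0.46.
Hours worked contributed 0.46 × 2.6 = 1.196 pp.
Share of growth = 1.196 / 4.9 × 100 = 24.4082%.

24.41%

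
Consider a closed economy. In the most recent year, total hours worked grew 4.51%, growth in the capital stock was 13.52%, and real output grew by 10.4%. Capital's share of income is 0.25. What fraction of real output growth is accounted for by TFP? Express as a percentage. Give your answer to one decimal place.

Labor's share = 1 − 0.25 = 0.75.
The capital stock: 0.25 × 13.52 = 3.38 pp.
Total hours worked: 0.75 × 4.51 = 3.3825 pp.
TFP growth = 10.4 − 6.7625 = 3.6375%.
TFP share of growth = 3.6375 / 10.4 × 100 = 34.976%.

TFP accounted for 35.0% of growth.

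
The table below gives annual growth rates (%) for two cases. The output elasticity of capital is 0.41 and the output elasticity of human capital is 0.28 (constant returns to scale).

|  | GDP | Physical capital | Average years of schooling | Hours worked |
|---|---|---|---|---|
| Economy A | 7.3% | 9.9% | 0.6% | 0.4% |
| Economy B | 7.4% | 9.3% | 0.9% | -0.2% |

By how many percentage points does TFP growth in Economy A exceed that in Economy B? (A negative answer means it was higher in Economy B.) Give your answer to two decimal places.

-0.45 percentage points

Labor's share = 1 − 0.41 − 0.28 = 0.31.
Economy A: TFP = 7.3 − 4.059 − 0.168 − 0.124 = 2.949%.
Economy B: TFP = 7.4 − 3.813 − 0.252 + 0.062 = 3.397%.
Difference = 2.949 − (3.397) = -0.448 pp.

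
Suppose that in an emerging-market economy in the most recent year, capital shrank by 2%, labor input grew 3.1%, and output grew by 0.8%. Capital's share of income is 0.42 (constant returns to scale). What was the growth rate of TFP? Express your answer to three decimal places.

Labor's share = 1 − 0.42 = 0.58.
Capital: 0.42 × (-2) = -0.84 pp.
Labor input: 0.58 × 3.1 = 1.798 pp.
TFP growth = 0.8 − 0.958 = -0.158%.

-0.158%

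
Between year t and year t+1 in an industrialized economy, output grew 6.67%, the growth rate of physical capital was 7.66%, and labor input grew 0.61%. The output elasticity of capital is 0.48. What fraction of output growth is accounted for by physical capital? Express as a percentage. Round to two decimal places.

55.12%

Physical capital contributed 0.48 × 7.66 = 3.6768 pp.
Share of growth = 3.6768 / 6.67 × 100 = 55.1244%.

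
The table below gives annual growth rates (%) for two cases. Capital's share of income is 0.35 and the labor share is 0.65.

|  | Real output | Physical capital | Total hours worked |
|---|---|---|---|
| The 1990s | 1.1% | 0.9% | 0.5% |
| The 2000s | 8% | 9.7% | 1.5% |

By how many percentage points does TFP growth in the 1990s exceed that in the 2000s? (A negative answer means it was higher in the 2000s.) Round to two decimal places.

Labor's share = 1 − 0.35 = 0.65.
The 1990s: TFP = 1.1 − 0.315 − 0.325 = 0.46%.
The 2000s: TFP = 8 − 3.395 − 0.975 = 3.63%.
Difference = 0.46 − (3.63) = -3.17 pp.

-3.17 percentage points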